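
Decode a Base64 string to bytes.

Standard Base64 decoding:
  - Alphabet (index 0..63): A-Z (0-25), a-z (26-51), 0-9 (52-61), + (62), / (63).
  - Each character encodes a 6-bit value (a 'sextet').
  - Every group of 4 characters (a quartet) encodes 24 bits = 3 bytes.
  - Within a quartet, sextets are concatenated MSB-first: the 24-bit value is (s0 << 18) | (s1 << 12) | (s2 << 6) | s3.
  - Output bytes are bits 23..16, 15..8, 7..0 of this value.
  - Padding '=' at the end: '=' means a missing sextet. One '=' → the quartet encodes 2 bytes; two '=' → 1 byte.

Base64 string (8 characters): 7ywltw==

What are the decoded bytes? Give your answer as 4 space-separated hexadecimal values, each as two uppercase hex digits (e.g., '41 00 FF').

Answer: EF 2C 25 B7

Derivation:
After char 0 ('7'=59): chars_in_quartet=1 acc=0x3B bytes_emitted=0
After char 1 ('y'=50): chars_in_quartet=2 acc=0xEF2 bytes_emitted=0
After char 2 ('w'=48): chars_in_quartet=3 acc=0x3BCB0 bytes_emitted=0
After char 3 ('l'=37): chars_in_quartet=4 acc=0xEF2C25 -> emit EF 2C 25, reset; bytes_emitted=3
After char 4 ('t'=45): chars_in_quartet=1 acc=0x2D bytes_emitted=3
After char 5 ('w'=48): chars_in_quartet=2 acc=0xB70 bytes_emitted=3
Padding '==': partial quartet acc=0xB70 -> emit B7; bytes_emitted=4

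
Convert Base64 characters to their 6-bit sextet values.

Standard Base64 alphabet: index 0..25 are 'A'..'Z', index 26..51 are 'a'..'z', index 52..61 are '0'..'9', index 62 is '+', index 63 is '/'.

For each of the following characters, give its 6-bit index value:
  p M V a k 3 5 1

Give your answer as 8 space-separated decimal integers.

Answer: 41 12 21 26 36 55 57 53

Derivation:
'p': a..z range, 26 + ord('p') − ord('a') = 41
'M': A..Z range, ord('M') − ord('A') = 12
'V': A..Z range, ord('V') − ord('A') = 21
'a': a..z range, 26 + ord('a') − ord('a') = 26
'k': a..z range, 26 + ord('k') − ord('a') = 36
'3': 0..9 range, 52 + ord('3') − ord('0') = 55
'5': 0..9 range, 52 + ord('5') − ord('0') = 57
'1': 0..9 range, 52 + ord('1') − ord('0') = 53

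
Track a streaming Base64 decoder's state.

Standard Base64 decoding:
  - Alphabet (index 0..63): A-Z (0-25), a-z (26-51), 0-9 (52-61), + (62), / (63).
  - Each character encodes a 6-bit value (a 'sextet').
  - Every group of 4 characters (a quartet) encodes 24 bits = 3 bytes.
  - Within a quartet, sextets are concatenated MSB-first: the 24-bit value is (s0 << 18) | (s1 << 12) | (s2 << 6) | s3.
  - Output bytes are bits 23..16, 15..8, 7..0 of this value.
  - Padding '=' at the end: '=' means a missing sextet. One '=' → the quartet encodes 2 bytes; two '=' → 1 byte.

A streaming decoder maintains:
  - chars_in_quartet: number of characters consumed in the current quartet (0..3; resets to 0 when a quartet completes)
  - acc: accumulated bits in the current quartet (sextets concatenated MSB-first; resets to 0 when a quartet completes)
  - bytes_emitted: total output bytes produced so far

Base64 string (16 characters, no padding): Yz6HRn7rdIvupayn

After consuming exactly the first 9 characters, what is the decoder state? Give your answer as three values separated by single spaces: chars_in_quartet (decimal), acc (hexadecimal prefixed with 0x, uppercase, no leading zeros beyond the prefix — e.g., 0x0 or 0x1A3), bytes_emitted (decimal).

After char 0 ('Y'=24): chars_in_quartet=1 acc=0x18 bytes_emitted=0
After char 1 ('z'=51): chars_in_quartet=2 acc=0x633 bytes_emitted=0
After char 2 ('6'=58): chars_in_quartet=3 acc=0x18CFA bytes_emitted=0
After char 3 ('H'=7): chars_in_quartet=4 acc=0x633E87 -> emit 63 3E 87, reset; bytes_emitted=3
After char 4 ('R'=17): chars_in_quartet=1 acc=0x11 bytes_emitted=3
After char 5 ('n'=39): chars_in_quartet=2 acc=0x467 bytes_emitted=3
After char 6 ('7'=59): chars_in_quartet=3 acc=0x119FB bytes_emitted=3
After char 7 ('r'=43): chars_in_quartet=4 acc=0x467EEB -> emit 46 7E EB, reset; bytes_emitted=6
After char 8 ('d'=29): chars_in_quartet=1 acc=0x1D bytes_emitted=6

Answer: 1 0x1D 6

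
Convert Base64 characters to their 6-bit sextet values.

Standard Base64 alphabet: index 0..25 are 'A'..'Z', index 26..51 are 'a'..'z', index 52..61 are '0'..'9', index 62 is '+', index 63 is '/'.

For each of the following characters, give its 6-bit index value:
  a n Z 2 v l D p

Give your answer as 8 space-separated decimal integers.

Answer: 26 39 25 54 47 37 3 41

Derivation:
'a': a..z range, 26 + ord('a') − ord('a') = 26
'n': a..z range, 26 + ord('n') − ord('a') = 39
'Z': A..Z range, ord('Z') − ord('A') = 25
'2': 0..9 range, 52 + ord('2') − ord('0') = 54
'v': a..z range, 26 + ord('v') − ord('a') = 47
'l': a..z range, 26 + ord('l') − ord('a') = 37
'D': A..Z range, ord('D') − ord('A') = 3
'p': a..z range, 26 + ord('p') − ord('a') = 41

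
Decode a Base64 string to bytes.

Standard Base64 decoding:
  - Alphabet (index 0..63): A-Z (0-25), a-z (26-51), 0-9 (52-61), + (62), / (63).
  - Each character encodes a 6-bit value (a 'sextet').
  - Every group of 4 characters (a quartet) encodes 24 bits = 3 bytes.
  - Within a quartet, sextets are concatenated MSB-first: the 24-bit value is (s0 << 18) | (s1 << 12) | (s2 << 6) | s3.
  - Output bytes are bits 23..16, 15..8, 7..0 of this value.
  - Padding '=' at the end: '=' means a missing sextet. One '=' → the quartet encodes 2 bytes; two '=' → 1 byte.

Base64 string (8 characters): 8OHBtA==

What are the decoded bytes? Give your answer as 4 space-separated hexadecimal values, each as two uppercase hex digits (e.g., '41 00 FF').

Answer: F0 E1 C1 B4

Derivation:
After char 0 ('8'=60): chars_in_quartet=1 acc=0x3C bytes_emitted=0
After char 1 ('O'=14): chars_in_quartet=2 acc=0xF0E bytes_emitted=0
After char 2 ('H'=7): chars_in_quartet=3 acc=0x3C387 bytes_emitted=0
After char 3 ('B'=1): chars_in_quartet=4 acc=0xF0E1C1 -> emit F0 E1 C1, reset; bytes_emitted=3
After char 4 ('t'=45): chars_in_quartet=1 acc=0x2D bytes_emitted=3
After char 5 ('A'=0): chars_in_quartet=2 acc=0xB40 bytes_emitted=3
Padding '==': partial quartet acc=0xB40 -> emit B4; bytes_emitted=4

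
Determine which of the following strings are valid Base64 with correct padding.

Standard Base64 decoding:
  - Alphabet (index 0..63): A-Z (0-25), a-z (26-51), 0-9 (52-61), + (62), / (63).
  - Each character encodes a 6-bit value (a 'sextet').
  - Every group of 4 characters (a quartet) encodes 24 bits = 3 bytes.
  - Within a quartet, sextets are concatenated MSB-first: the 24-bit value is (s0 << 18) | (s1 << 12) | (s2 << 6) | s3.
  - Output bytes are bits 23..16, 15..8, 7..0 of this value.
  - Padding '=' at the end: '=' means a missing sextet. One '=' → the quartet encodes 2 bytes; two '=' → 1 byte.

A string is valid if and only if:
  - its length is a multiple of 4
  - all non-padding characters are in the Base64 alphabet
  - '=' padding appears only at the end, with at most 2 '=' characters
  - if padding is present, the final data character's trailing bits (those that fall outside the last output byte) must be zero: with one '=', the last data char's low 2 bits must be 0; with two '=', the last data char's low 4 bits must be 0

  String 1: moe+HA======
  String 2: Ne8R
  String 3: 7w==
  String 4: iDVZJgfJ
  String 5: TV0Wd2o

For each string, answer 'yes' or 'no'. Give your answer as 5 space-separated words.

Answer: no yes yes yes no

Derivation:
String 1: 'moe+HA======' → invalid (6 pad chars (max 2))
String 2: 'Ne8R' → valid
String 3: '7w==' → valid
String 4: 'iDVZJgfJ' → valid
String 5: 'TV0Wd2o' → invalid (len=7 not mult of 4)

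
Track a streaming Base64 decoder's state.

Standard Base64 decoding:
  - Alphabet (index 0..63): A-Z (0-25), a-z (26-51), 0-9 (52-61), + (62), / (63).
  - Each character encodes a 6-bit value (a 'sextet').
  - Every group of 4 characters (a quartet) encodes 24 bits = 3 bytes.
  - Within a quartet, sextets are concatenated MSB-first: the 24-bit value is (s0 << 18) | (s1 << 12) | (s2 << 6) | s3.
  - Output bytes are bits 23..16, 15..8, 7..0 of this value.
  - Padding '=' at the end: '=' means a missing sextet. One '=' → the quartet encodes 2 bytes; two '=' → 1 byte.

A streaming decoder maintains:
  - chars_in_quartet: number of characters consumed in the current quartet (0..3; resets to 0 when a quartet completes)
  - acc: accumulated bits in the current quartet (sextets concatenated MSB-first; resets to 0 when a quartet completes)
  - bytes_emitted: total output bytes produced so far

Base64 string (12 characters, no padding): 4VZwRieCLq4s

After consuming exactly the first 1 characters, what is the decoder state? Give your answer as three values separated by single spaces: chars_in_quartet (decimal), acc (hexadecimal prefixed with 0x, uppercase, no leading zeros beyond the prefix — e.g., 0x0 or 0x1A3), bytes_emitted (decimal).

Answer: 1 0x38 0

Derivation:
After char 0 ('4'=56): chars_in_quartet=1 acc=0x38 bytes_emitted=0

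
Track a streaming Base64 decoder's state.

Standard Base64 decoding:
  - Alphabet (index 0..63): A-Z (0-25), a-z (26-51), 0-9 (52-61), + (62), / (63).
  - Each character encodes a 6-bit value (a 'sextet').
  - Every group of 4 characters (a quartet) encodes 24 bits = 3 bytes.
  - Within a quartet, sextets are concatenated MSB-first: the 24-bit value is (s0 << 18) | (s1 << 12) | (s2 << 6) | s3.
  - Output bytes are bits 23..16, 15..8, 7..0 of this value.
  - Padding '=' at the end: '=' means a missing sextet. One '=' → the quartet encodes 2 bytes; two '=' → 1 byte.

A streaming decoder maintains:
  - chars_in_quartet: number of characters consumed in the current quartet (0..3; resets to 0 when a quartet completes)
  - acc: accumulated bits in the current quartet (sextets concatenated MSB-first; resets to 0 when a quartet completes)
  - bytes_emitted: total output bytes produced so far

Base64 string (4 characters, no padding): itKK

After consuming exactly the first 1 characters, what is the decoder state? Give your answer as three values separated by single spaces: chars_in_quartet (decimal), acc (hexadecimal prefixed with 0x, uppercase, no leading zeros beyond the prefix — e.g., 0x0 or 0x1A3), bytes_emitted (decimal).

Answer: 1 0x22 0

Derivation:
After char 0 ('i'=34): chars_in_quartet=1 acc=0x22 bytes_emitted=0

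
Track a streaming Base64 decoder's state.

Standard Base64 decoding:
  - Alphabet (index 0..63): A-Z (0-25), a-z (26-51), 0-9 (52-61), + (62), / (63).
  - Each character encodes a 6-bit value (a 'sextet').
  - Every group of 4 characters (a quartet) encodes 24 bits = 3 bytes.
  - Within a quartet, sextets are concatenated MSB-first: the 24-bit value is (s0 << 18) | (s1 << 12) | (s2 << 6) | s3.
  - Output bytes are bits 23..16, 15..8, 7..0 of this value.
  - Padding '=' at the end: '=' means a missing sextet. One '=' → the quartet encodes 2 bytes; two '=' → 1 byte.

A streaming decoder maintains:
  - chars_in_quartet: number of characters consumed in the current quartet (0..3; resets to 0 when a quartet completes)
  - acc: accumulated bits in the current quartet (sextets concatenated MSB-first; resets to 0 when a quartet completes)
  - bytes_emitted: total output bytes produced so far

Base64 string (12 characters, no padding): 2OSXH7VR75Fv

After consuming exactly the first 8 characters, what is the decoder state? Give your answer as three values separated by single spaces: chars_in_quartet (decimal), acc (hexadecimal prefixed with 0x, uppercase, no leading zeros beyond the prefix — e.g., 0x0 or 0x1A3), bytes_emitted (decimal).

After char 0 ('2'=54): chars_in_quartet=1 acc=0x36 bytes_emitted=0
After char 1 ('O'=14): chars_in_quartet=2 acc=0xD8E bytes_emitted=0
After char 2 ('S'=18): chars_in_quartet=3 acc=0x36392 bytes_emitted=0
After char 3 ('X'=23): chars_in_quartet=4 acc=0xD8E497 -> emit D8 E4 97, reset; bytes_emitted=3
After char 4 ('H'=7): chars_in_quartet=1 acc=0x7 bytes_emitted=3
After char 5 ('7'=59): chars_in_quartet=2 acc=0x1FB bytes_emitted=3
After char 6 ('V'=21): chars_in_quartet=3 acc=0x7ED5 bytes_emitted=3
After char 7 ('R'=17): chars_in_quartet=4 acc=0x1FB551 -> emit 1F B5 51, reset; bytes_emitted=6

Answer: 0 0x0 6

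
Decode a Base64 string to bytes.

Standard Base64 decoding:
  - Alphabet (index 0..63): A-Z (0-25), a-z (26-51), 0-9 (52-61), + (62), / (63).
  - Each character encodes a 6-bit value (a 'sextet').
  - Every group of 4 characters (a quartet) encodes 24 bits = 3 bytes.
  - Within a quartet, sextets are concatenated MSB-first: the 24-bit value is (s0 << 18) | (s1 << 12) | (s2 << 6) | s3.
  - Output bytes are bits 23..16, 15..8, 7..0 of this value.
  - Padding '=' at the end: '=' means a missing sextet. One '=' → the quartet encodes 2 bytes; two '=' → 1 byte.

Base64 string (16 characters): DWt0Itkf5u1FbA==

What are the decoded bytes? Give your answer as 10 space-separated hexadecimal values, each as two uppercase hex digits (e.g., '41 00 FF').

After char 0 ('D'=3): chars_in_quartet=1 acc=0x3 bytes_emitted=0
After char 1 ('W'=22): chars_in_quartet=2 acc=0xD6 bytes_emitted=0
After char 2 ('t'=45): chars_in_quartet=3 acc=0x35AD bytes_emitted=0
After char 3 ('0'=52): chars_in_quartet=4 acc=0xD6B74 -> emit 0D 6B 74, reset; bytes_emitted=3
After char 4 ('I'=8): chars_in_quartet=1 acc=0x8 bytes_emitted=3
After char 5 ('t'=45): chars_in_quartet=2 acc=0x22D bytes_emitted=3
After char 6 ('k'=36): chars_in_quartet=3 acc=0x8B64 bytes_emitted=3
After char 7 ('f'=31): chars_in_quartet=4 acc=0x22D91F -> emit 22 D9 1F, reset; bytes_emitted=6
After char 8 ('5'=57): chars_in_quartet=1 acc=0x39 bytes_emitted=6
After char 9 ('u'=46): chars_in_quartet=2 acc=0xE6E bytes_emitted=6
After char 10 ('1'=53): chars_in_quartet=3 acc=0x39BB5 bytes_emitted=6
After char 11 ('F'=5): chars_in_quartet=4 acc=0xE6ED45 -> emit E6 ED 45, reset; bytes_emitted=9
After char 12 ('b'=27): chars_in_quartet=1 acc=0x1B bytes_emitted=9
After char 13 ('A'=0): chars_in_quartet=2 acc=0x6C0 bytes_emitted=9
Padding '==': partial quartet acc=0x6C0 -> emit 6C; bytes_emitted=10

Answer: 0D 6B 74 22 D9 1F E6 ED 45 6C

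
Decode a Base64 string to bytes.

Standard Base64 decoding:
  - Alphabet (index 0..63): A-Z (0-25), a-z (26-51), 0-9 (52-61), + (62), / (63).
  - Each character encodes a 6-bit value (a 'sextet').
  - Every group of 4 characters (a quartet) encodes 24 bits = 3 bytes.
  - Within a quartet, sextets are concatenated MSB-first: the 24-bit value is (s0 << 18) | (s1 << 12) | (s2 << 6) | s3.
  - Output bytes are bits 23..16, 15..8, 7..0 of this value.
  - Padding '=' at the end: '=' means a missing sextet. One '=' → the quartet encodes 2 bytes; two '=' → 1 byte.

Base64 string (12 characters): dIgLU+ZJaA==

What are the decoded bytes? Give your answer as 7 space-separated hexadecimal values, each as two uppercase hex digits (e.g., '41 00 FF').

Answer: 74 88 0B 53 E6 49 68

Derivation:
After char 0 ('d'=29): chars_in_quartet=1 acc=0x1D bytes_emitted=0
After char 1 ('I'=8): chars_in_quartet=2 acc=0x748 bytes_emitted=0
After char 2 ('g'=32): chars_in_quartet=3 acc=0x1D220 bytes_emitted=0
After char 3 ('L'=11): chars_in_quartet=4 acc=0x74880B -> emit 74 88 0B, reset; bytes_emitted=3
After char 4 ('U'=20): chars_in_quartet=1 acc=0x14 bytes_emitted=3
After char 5 ('+'=62): chars_in_quartet=2 acc=0x53E bytes_emitted=3
After char 6 ('Z'=25): chars_in_quartet=3 acc=0x14F99 bytes_emitted=3
After char 7 ('J'=9): chars_in_quartet=4 acc=0x53E649 -> emit 53 E6 49, reset; bytes_emitted=6
After char 8 ('a'=26): chars_in_quartet=1 acc=0x1A bytes_emitted=6
After char 9 ('A'=0): chars_in_quartet=2 acc=0x680 bytes_emitted=6
Padding '==': partial quartet acc=0x680 -> emit 68; bytes_emitted=7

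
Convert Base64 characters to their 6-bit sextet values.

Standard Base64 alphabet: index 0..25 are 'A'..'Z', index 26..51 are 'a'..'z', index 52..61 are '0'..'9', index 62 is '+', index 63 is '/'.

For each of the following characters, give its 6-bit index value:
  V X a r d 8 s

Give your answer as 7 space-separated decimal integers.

Answer: 21 23 26 43 29 60 44

Derivation:
'V': A..Z range, ord('V') − ord('A') = 21
'X': A..Z range, ord('X') − ord('A') = 23
'a': a..z range, 26 + ord('a') − ord('a') = 26
'r': a..z range, 26 + ord('r') − ord('a') = 43
'd': a..z range, 26 + ord('d') − ord('a') = 29
'8': 0..9 range, 52 + ord('8') − ord('0') = 60
's': a..z range, 26 + ord('s') − ord('a') = 44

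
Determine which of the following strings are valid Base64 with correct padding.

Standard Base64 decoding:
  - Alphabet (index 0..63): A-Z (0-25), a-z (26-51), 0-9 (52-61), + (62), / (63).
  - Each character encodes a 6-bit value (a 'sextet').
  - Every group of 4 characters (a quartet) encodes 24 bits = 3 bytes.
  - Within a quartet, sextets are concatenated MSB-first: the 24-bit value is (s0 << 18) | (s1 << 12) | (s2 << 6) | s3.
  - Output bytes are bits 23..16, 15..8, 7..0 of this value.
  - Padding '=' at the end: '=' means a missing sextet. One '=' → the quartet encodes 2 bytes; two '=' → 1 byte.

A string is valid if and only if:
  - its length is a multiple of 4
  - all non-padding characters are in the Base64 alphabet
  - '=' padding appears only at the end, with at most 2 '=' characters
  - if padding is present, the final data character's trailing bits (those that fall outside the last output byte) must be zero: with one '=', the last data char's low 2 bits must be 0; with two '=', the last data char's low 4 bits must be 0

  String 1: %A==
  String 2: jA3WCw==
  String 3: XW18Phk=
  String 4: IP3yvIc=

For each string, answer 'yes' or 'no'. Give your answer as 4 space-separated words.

String 1: '%A==' → invalid (bad char(s): ['%'])
String 2: 'jA3WCw==' → valid
String 3: 'XW18Phk=' → valid
String 4: 'IP3yvIc=' → valid

Answer: no yes yes yes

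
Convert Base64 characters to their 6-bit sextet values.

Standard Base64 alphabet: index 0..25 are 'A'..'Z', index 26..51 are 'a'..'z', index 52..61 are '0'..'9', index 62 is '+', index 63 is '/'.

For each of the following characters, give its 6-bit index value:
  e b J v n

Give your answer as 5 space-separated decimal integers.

'e': a..z range, 26 + ord('e') − ord('a') = 30
'b': a..z range, 26 + ord('b') − ord('a') = 27
'J': A..Z range, ord('J') − ord('A') = 9
'v': a..z range, 26 + ord('v') − ord('a') = 47
'n': a..z range, 26 + ord('n') − ord('a') = 39

Answer: 30 27 9 47 39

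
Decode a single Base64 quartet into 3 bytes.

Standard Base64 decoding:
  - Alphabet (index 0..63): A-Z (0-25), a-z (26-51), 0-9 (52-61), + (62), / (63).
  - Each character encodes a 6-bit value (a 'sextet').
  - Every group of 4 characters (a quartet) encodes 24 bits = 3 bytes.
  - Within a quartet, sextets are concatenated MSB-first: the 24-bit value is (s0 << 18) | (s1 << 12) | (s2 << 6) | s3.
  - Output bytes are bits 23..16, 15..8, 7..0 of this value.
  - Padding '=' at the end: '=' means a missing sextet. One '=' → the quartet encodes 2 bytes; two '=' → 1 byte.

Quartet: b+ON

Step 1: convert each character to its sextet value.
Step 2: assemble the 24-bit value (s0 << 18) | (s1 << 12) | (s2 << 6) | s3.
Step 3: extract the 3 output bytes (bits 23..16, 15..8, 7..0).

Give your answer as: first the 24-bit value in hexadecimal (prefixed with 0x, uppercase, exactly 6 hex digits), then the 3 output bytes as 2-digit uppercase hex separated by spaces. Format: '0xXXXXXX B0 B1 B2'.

Answer: 0x6FE38D 6F E3 8D

Derivation:
Sextets: b=27, +=62, O=14, N=13
24-bit: (27<<18) | (62<<12) | (14<<6) | 13
      = 0x6C0000 | 0x03E000 | 0x000380 | 0x00000D
      = 0x6FE38D
Bytes: (v>>16)&0xFF=6F, (v>>8)&0xFF=E3, v&0xFF=8D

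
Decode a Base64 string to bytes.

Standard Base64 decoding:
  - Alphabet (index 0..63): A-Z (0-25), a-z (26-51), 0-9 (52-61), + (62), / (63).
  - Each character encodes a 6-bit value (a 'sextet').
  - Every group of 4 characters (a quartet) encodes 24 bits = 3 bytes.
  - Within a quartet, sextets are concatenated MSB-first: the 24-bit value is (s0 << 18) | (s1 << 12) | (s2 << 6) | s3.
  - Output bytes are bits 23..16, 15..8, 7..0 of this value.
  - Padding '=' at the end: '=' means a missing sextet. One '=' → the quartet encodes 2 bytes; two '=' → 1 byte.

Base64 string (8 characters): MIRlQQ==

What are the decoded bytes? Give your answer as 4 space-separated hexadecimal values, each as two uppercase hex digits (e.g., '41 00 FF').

After char 0 ('M'=12): chars_in_quartet=1 acc=0xC bytes_emitted=0
After char 1 ('I'=8): chars_in_quartet=2 acc=0x308 bytes_emitted=0
After char 2 ('R'=17): chars_in_quartet=3 acc=0xC211 bytes_emitted=0
After char 3 ('l'=37): chars_in_quartet=4 acc=0x308465 -> emit 30 84 65, reset; bytes_emitted=3
After char 4 ('Q'=16): chars_in_quartet=1 acc=0x10 bytes_emitted=3
After char 5 ('Q'=16): chars_in_quartet=2 acc=0x410 bytes_emitted=3
Padding '==': partial quartet acc=0x410 -> emit 41; bytes_emitted=4

Answer: 30 84 65 41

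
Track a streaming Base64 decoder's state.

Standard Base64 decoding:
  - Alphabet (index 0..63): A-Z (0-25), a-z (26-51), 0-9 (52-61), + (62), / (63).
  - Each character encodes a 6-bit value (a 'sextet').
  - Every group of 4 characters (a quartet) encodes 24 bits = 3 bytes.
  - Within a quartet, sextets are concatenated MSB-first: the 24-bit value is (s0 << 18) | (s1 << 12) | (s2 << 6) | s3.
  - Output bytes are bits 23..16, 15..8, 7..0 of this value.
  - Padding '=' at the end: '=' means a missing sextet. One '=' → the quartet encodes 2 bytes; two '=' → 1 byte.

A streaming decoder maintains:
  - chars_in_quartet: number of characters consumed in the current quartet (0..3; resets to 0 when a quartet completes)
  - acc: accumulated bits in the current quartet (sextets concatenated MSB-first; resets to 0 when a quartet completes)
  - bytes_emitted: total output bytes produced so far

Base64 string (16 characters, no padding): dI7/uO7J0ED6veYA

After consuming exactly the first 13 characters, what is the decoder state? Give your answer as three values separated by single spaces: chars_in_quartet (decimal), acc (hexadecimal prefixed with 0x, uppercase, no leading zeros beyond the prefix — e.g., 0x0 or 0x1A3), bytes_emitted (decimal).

After char 0 ('d'=29): chars_in_quartet=1 acc=0x1D bytes_emitted=0
After char 1 ('I'=8): chars_in_quartet=2 acc=0x748 bytes_emitted=0
After char 2 ('7'=59): chars_in_quartet=3 acc=0x1D23B bytes_emitted=0
After char 3 ('/'=63): chars_in_quartet=4 acc=0x748EFF -> emit 74 8E FF, reset; bytes_emitted=3
After char 4 ('u'=46): chars_in_quartet=1 acc=0x2E bytes_emitted=3
After char 5 ('O'=14): chars_in_quartet=2 acc=0xB8E bytes_emitted=3
After char 6 ('7'=59): chars_in_quartet=3 acc=0x2E3BB bytes_emitted=3
After char 7 ('J'=9): chars_in_quartet=4 acc=0xB8EEC9 -> emit B8 EE C9, reset; bytes_emitted=6
After char 8 ('0'=52): chars_in_quartet=1 acc=0x34 bytes_emitted=6
After char 9 ('E'=4): chars_in_quartet=2 acc=0xD04 bytes_emitted=6
After char 10 ('D'=3): chars_in_quartet=3 acc=0x34103 bytes_emitted=6
After char 11 ('6'=58): chars_in_quartet=4 acc=0xD040FA -> emit D0 40 FA, reset; bytes_emitted=9
After char 12 ('v'=47): chars_in_quartet=1 acc=0x2F bytes_emitted=9

Answer: 1 0x2F 9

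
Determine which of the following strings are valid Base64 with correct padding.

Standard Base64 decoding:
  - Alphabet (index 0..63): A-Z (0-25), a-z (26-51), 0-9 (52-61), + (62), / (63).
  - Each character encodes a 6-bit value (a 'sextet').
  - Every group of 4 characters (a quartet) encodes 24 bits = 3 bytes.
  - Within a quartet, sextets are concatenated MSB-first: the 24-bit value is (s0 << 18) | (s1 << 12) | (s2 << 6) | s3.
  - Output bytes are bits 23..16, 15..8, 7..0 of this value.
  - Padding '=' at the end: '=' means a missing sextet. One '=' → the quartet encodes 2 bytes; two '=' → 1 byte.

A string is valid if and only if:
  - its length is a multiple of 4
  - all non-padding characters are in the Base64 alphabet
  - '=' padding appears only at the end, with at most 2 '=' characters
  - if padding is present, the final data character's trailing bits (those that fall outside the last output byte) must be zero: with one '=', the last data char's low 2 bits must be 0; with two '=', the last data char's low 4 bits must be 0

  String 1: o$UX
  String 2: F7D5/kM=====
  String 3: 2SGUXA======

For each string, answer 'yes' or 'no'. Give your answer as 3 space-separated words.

Answer: no no no

Derivation:
String 1: 'o$UX' → invalid (bad char(s): ['$'])
String 2: 'F7D5/kM=====' → invalid (5 pad chars (max 2))
String 3: '2SGUXA======' → invalid (6 pad chars (max 2))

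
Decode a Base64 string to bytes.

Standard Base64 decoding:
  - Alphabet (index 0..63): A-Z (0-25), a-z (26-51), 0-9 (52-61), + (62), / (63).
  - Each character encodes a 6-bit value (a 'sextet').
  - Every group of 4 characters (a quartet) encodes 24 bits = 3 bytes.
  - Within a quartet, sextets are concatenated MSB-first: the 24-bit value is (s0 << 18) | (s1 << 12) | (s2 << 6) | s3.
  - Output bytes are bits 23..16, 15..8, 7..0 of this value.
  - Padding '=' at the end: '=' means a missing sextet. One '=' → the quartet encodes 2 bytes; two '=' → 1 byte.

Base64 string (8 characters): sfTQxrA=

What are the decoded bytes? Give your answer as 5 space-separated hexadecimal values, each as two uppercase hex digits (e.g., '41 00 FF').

After char 0 ('s'=44): chars_in_quartet=1 acc=0x2C bytes_emitted=0
After char 1 ('f'=31): chars_in_quartet=2 acc=0xB1F bytes_emitted=0
After char 2 ('T'=19): chars_in_quartet=3 acc=0x2C7D3 bytes_emitted=0
After char 3 ('Q'=16): chars_in_quartet=4 acc=0xB1F4D0 -> emit B1 F4 D0, reset; bytes_emitted=3
After char 4 ('x'=49): chars_in_quartet=1 acc=0x31 bytes_emitted=3
After char 5 ('r'=43): chars_in_quartet=2 acc=0xC6B bytes_emitted=3
After char 6 ('A'=0): chars_in_quartet=3 acc=0x31AC0 bytes_emitted=3
Padding '=': partial quartet acc=0x31AC0 -> emit C6 B0; bytes_emitted=5

Answer: B1 F4 D0 C6 B0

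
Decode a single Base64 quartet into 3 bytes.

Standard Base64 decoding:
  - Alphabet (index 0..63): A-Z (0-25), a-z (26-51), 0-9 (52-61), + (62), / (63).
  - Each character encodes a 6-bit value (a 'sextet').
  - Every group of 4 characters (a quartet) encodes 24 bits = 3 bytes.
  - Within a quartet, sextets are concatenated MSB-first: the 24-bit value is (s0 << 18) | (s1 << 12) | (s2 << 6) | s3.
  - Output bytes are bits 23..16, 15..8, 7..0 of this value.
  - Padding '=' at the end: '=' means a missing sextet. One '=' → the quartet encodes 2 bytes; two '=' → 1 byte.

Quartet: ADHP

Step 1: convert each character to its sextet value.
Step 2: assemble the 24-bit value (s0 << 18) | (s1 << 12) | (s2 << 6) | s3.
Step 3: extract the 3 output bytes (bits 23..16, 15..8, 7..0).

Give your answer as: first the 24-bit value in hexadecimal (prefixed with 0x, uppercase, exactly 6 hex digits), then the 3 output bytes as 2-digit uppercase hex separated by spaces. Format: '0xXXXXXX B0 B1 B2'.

Answer: 0x0031CF 00 31 CF

Derivation:
Sextets: A=0, D=3, H=7, P=15
24-bit: (0<<18) | (3<<12) | (7<<6) | 15
      = 0x000000 | 0x003000 | 0x0001C0 | 0x00000F
      = 0x0031CF
Bytes: (v>>16)&0xFF=00, (v>>8)&0xFF=31, v&0xFF=CF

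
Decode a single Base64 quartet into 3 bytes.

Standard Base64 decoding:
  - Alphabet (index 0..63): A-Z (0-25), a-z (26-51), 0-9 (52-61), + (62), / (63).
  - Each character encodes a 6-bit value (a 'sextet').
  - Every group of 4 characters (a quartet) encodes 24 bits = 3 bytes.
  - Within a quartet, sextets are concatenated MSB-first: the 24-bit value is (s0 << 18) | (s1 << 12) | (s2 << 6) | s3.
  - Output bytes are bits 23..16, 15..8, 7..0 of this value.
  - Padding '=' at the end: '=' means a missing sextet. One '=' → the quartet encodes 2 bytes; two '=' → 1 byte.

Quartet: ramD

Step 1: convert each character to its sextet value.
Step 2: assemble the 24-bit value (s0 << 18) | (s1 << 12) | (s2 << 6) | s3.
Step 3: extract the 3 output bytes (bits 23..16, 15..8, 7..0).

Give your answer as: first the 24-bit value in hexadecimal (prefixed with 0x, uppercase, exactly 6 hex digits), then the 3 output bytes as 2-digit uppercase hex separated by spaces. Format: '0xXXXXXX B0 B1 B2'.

Answer: 0xADA983 AD A9 83

Derivation:
Sextets: r=43, a=26, m=38, D=3
24-bit: (43<<18) | (26<<12) | (38<<6) | 3
      = 0xAC0000 | 0x01A000 | 0x000980 | 0x000003
      = 0xADA983
Bytes: (v>>16)&0xFF=AD, (v>>8)&0xFF=A9, v&0xFF=83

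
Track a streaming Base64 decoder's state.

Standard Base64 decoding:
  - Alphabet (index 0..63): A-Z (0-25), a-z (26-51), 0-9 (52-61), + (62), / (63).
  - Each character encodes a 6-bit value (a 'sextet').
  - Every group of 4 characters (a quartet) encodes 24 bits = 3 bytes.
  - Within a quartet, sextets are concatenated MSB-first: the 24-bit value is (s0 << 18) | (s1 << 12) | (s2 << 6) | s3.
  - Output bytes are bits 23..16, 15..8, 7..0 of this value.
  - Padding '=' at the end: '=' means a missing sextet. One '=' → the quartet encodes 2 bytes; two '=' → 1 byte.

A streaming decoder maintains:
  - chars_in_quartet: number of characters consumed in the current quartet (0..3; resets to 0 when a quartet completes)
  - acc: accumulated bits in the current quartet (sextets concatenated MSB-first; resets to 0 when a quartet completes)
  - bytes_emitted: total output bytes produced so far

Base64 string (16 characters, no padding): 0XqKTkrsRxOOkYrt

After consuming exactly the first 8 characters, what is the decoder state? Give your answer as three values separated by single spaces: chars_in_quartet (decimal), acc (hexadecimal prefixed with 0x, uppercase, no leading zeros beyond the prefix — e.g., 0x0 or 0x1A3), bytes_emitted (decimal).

Answer: 0 0x0 6

Derivation:
After char 0 ('0'=52): chars_in_quartet=1 acc=0x34 bytes_emitted=0
After char 1 ('X'=23): chars_in_quartet=2 acc=0xD17 bytes_emitted=0
After char 2 ('q'=42): chars_in_quartet=3 acc=0x345EA bytes_emitted=0
After char 3 ('K'=10): chars_in_quartet=4 acc=0xD17A8A -> emit D1 7A 8A, reset; bytes_emitted=3
After char 4 ('T'=19): chars_in_quartet=1 acc=0x13 bytes_emitted=3
After char 5 ('k'=36): chars_in_quartet=2 acc=0x4E4 bytes_emitted=3
After char 6 ('r'=43): chars_in_quartet=3 acc=0x1392B bytes_emitted=3
After char 7 ('s'=44): chars_in_quartet=4 acc=0x4E4AEC -> emit 4E 4A EC, reset; bytes_emitted=6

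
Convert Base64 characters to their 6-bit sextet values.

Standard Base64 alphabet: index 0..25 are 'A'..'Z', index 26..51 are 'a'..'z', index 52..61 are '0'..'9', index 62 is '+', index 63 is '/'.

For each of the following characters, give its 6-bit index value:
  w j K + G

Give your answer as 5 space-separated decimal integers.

'w': a..z range, 26 + ord('w') − ord('a') = 48
'j': a..z range, 26 + ord('j') − ord('a') = 35
'K': A..Z range, ord('K') − ord('A') = 10
'+': index 62
'G': A..Z range, ord('G') − ord('A') = 6

Answer: 48 35 10 62 6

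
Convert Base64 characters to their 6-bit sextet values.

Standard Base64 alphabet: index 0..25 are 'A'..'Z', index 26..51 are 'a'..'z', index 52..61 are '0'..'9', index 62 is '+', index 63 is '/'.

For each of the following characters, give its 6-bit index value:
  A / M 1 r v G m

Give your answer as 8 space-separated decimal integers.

Answer: 0 63 12 53 43 47 6 38

Derivation:
'A': A..Z range, ord('A') − ord('A') = 0
'/': index 63
'M': A..Z range, ord('M') − ord('A') = 12
'1': 0..9 range, 52 + ord('1') − ord('0') = 53
'r': a..z range, 26 + ord('r') − ord('a') = 43
'v': a..z range, 26 + ord('v') − ord('a') = 47
'G': A..Z range, ord('G') − ord('A') = 6
'm': a..z range, 26 + ord('m') − ord('a') = 38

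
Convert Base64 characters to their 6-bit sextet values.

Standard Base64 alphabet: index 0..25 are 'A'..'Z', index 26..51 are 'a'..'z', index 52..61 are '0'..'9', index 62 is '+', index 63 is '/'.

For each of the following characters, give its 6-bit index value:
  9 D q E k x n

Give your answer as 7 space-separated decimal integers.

'9': 0..9 range, 52 + ord('9') − ord('0') = 61
'D': A..Z range, ord('D') − ord('A') = 3
'q': a..z range, 26 + ord('q') − ord('a') = 42
'E': A..Z range, ord('E') − ord('A') = 4
'k': a..z range, 26 + ord('k') − ord('a') = 36
'x': a..z range, 26 + ord('x') − ord('a') = 49
'n': a..z range, 26 + ord('n') − ord('a') = 39

Answer: 61 3 42 4 36 49 39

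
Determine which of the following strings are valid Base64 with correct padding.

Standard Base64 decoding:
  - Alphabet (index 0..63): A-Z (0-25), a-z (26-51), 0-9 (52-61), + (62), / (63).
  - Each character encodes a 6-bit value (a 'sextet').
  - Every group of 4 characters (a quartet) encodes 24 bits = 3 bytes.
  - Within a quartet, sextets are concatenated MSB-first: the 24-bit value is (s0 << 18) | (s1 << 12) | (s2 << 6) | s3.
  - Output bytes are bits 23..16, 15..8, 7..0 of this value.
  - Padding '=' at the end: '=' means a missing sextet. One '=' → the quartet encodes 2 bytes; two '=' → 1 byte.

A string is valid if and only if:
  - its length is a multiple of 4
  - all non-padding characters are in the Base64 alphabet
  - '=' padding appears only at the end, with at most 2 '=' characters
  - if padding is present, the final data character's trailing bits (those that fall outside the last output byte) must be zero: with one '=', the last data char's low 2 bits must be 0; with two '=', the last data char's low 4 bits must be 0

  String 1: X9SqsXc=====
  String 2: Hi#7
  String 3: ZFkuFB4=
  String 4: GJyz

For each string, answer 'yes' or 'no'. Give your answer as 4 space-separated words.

String 1: 'X9SqsXc=====' → invalid (5 pad chars (max 2))
String 2: 'Hi#7' → invalid (bad char(s): ['#'])
String 3: 'ZFkuFB4=' → valid
String 4: 'GJyz' → valid

Answer: no no yes yes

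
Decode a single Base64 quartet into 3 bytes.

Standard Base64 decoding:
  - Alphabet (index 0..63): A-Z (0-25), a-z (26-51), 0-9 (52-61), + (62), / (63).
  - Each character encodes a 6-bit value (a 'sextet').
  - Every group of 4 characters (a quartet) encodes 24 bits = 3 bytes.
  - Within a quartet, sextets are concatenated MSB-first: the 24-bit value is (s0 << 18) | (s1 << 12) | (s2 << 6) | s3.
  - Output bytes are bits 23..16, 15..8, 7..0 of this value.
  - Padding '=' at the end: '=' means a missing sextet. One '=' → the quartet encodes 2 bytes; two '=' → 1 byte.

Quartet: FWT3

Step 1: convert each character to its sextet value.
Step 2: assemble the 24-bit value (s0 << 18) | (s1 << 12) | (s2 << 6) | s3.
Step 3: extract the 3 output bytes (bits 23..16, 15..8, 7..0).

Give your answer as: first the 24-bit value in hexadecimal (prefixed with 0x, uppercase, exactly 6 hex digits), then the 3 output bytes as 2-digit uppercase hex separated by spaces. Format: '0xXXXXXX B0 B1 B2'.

Sextets: F=5, W=22, T=19, 3=55
24-bit: (5<<18) | (22<<12) | (19<<6) | 55
      = 0x140000 | 0x016000 | 0x0004C0 | 0x000037
      = 0x1564F7
Bytes: (v>>16)&0xFF=15, (v>>8)&0xFF=64, v&0xFF=F7

Answer: 0x1564F7 15 64 F7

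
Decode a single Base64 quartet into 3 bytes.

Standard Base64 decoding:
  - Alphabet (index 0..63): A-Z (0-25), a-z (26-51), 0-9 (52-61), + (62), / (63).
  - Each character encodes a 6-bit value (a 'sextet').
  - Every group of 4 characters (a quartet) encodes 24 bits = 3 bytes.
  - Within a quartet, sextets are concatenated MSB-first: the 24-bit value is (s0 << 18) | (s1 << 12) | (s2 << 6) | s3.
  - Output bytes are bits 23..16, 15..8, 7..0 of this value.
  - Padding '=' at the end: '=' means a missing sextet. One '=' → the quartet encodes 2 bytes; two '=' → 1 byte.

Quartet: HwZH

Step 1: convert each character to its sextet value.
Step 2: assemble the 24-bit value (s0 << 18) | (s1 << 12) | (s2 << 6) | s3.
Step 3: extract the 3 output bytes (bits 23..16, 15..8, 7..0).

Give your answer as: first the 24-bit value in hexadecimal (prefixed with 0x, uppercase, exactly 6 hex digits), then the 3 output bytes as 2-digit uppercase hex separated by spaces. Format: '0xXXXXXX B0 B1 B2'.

Answer: 0x1F0647 1F 06 47

Derivation:
Sextets: H=7, w=48, Z=25, H=7
24-bit: (7<<18) | (48<<12) | (25<<6) | 7
      = 0x1C0000 | 0x030000 | 0x000640 | 0x000007
      = 0x1F0647
Bytes: (v>>16)&0xFF=1F, (v>>8)&0xFF=06, v&0xFF=47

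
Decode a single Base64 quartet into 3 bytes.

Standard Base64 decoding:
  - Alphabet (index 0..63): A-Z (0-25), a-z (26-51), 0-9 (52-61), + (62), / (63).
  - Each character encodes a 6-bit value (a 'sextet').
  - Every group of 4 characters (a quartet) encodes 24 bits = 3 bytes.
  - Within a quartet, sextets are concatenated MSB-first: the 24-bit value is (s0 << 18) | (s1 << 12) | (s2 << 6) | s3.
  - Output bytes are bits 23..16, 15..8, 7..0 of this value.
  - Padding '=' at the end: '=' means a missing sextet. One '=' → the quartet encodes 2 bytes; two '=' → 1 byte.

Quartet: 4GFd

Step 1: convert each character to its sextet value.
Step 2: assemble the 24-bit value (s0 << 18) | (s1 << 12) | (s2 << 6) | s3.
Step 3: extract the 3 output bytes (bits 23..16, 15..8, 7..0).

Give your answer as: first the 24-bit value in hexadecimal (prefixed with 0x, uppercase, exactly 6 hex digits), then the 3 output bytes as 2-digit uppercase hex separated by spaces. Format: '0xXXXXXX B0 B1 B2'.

Answer: 0xE0615D E0 61 5D

Derivation:
Sextets: 4=56, G=6, F=5, d=29
24-bit: (56<<18) | (6<<12) | (5<<6) | 29
      = 0xE00000 | 0x006000 | 0x000140 | 0x00001D
      = 0xE0615D
Bytes: (v>>16)&0xFF=E0, (v>>8)&0xFF=61, v&0xFF=5D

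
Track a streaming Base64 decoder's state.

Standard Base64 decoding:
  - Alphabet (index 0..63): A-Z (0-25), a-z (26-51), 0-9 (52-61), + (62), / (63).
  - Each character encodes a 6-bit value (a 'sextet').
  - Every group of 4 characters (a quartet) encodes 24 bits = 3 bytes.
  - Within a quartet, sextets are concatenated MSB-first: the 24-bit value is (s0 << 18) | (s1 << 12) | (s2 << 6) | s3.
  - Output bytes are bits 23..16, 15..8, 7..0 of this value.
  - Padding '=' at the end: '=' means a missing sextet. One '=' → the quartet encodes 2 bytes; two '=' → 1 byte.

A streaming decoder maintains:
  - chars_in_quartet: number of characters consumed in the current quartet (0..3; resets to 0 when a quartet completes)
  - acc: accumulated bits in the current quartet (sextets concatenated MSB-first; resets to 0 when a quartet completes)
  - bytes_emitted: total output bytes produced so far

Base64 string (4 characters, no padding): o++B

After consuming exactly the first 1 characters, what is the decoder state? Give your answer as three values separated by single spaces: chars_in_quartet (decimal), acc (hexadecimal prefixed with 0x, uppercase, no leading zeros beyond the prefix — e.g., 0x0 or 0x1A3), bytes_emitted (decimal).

After char 0 ('o'=40): chars_in_quartet=1 acc=0x28 bytes_emitted=0

Answer: 1 0x28 0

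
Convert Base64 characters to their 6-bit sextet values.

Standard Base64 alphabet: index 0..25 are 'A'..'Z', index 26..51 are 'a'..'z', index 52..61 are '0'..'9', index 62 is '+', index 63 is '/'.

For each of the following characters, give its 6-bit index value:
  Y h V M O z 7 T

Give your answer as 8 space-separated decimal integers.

Answer: 24 33 21 12 14 51 59 19

Derivation:
'Y': A..Z range, ord('Y') − ord('A') = 24
'h': a..z range, 26 + ord('h') − ord('a') = 33
'V': A..Z range, ord('V') − ord('A') = 21
'M': A..Z range, ord('M') − ord('A') = 12
'O': A..Z range, ord('O') − ord('A') = 14
'z': a..z range, 26 + ord('z') − ord('a') = 51
'7': 0..9 range, 52 + ord('7') − ord('0') = 59
'T': A..Z range, ord('T') − ord('A') = 19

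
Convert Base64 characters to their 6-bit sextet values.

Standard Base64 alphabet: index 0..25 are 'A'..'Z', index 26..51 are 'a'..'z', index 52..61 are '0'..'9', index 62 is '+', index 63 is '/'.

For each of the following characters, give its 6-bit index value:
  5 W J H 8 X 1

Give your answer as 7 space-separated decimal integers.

Answer: 57 22 9 7 60 23 53

Derivation:
'5': 0..9 range, 52 + ord('5') − ord('0') = 57
'W': A..Z range, ord('W') − ord('A') = 22
'J': A..Z range, ord('J') − ord('A') = 9
'H': A..Z range, ord('H') − ord('A') = 7
'8': 0..9 range, 52 + ord('8') − ord('0') = 60
'X': A..Z range, ord('X') − ord('A') = 23
'1': 0..9 range, 52 + ord('1') − ord('0') = 53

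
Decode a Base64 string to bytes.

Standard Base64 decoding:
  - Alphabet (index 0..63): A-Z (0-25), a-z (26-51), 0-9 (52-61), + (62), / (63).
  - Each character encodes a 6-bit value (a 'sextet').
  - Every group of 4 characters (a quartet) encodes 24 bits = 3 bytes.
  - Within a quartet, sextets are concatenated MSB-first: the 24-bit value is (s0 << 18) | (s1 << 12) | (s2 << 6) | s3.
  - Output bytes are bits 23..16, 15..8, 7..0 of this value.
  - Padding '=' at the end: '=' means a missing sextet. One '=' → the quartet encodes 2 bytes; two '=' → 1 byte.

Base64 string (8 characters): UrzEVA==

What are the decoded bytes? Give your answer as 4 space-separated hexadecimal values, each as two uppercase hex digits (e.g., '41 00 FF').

After char 0 ('U'=20): chars_in_quartet=1 acc=0x14 bytes_emitted=0
After char 1 ('r'=43): chars_in_quartet=2 acc=0x52B bytes_emitted=0
After char 2 ('z'=51): chars_in_quartet=3 acc=0x14AF3 bytes_emitted=0
After char 3 ('E'=4): chars_in_quartet=4 acc=0x52BCC4 -> emit 52 BC C4, reset; bytes_emitted=3
After char 4 ('V'=21): chars_in_quartet=1 acc=0x15 bytes_emitted=3
After char 5 ('A'=0): chars_in_quartet=2 acc=0x540 bytes_emitted=3
Padding '==': partial quartet acc=0x540 -> emit 54; bytes_emitted=4

Answer: 52 BC C4 54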